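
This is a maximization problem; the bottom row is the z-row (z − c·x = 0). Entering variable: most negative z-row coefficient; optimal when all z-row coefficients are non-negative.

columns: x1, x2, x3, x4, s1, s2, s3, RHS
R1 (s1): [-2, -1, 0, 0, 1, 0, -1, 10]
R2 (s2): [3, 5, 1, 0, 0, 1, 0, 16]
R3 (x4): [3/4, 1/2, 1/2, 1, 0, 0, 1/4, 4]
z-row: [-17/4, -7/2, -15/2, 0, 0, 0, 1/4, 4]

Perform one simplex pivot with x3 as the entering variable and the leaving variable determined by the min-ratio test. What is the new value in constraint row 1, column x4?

0

Ratio test on column x3 — row 1: entry 0 ≤ 0; row 2: 16/1 = 16; row 3: 4/(1/2) = 8. Minimum is 8 at row 3 (x4 leaves); pivot element 1/2.
Divide row 3 by 1/2; eliminate column x3 from the other rows.
Row 1 update in column x4: 0 − 0·2 = 0.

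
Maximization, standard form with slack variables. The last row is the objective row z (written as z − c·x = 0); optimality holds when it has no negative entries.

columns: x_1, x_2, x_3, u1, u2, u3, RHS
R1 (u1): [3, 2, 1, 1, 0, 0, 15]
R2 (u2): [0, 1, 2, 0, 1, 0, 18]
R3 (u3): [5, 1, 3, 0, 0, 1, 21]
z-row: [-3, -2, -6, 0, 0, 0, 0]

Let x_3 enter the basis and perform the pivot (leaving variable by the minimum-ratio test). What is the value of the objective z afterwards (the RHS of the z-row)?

42

Ratio test on column x_3 — row 1: 15/1 = 15; row 2: 18/2 = 9; row 3: 21/3 = 7. Minimum is 7 at row 3 (u3 leaves); pivot element 3.
Pivot on row 3; the z-row RHS becomes 0 − (-6)·7 = 42.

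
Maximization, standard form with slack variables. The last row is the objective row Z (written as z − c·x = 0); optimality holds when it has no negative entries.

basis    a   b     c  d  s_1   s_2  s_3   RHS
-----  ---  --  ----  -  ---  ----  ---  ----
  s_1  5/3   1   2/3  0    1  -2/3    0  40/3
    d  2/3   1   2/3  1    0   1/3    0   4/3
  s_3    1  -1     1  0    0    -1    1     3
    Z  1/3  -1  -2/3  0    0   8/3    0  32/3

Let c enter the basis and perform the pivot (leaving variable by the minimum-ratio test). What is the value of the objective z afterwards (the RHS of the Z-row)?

Ratio test on column c — row 1: (40/3)/(2/3) = 20; row 2: (4/3)/(2/3) = 2; row 3: 3/1 = 3. Minimum is 2 at row 2 (d leaves); pivot element 2/3.
Pivot on row 2; the Z-row RHS becomes 32/3 − (-2/3)·2 = 12.

12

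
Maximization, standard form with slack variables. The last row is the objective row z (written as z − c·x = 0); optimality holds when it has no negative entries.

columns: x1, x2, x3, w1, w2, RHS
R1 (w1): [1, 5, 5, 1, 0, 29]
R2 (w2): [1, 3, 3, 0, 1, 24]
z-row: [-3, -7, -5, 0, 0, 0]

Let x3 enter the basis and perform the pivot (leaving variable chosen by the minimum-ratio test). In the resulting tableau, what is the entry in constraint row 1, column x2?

Ratio test on column x3 — row 1: 29/5 = 29/5; row 2: 24/3 = 8. Minimum is 29/5 at row 1 (w1 leaves); pivot element 5.
Divide row 1 by 5; eliminate column x3 from the other rows.
In the new row 1, the x2 entry is the old entry divided by the pivot: 5/5 = 1.

1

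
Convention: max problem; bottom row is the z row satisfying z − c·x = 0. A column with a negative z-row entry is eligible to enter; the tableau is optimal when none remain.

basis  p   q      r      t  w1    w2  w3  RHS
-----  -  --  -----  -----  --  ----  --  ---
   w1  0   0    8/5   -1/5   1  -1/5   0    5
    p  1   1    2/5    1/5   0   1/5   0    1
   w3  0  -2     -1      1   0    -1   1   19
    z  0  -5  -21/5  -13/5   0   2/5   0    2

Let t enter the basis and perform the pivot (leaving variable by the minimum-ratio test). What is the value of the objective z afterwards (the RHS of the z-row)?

Ratio test on column t — row 1: entry -1/5 ≤ 0; row 2: 1/(1/5) = 5; row 3: 19/1 = 19. Minimum is 5 at row 2 (p leaves); pivot element 1/5.
Pivot on row 2; the z-row RHS becomes 2 − (-13/5)·5 = 15.

15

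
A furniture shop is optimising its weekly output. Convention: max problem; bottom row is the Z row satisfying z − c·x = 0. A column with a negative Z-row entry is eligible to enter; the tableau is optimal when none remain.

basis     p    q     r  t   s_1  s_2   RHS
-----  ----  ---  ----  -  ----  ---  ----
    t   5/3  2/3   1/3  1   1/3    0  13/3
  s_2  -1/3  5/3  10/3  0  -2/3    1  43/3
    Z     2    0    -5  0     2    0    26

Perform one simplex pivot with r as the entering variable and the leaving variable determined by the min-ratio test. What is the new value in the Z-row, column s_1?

Ratio test on column r — row 1: (13/3)/(1/3) = 13; row 2: (43/3)/(10/3) = 43/10. Minimum is 43/10 at row 2 (s_2 leaves); pivot element 10/3.
Divide row 2 by 10/3; eliminate column r from the other rows.
Z-row update in column s_1: 2 − (-5)·(-1/5) = 1.

1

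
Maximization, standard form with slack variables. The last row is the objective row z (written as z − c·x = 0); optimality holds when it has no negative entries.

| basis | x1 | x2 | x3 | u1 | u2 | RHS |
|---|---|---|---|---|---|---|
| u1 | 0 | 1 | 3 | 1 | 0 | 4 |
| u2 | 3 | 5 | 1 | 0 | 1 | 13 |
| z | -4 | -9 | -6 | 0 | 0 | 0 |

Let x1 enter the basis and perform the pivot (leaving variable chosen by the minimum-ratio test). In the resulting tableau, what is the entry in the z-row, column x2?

-7/3

Ratio test on column x1 — row 1: entry 0 ≤ 0; row 2: 13/3 = 13/3. Minimum is 13/3 at row 2 (u2 leaves); pivot element 3.
Divide row 2 by 3; eliminate column x1 from the other rows.
z-row update in column x2: -9 − (-4)·(5/3) = -7/3.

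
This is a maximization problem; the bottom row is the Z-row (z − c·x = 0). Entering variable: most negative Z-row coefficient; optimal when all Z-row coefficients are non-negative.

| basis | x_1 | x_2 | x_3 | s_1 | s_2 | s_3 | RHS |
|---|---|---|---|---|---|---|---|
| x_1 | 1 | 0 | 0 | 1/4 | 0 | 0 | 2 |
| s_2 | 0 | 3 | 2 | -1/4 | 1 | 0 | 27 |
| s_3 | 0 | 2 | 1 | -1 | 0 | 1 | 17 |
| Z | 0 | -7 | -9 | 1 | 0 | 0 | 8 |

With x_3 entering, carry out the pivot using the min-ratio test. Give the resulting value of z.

259/2

Ratio test on column x_3 — row 1: entry 0 ≤ 0; row 2: 27/2 = 27/2; row 3: 17/1 = 17. Minimum is 27/2 at row 2 (s_2 leaves); pivot element 2.
Pivot on row 2; the Z-row RHS becomes 8 − (-9)·(27/2) = 259/2.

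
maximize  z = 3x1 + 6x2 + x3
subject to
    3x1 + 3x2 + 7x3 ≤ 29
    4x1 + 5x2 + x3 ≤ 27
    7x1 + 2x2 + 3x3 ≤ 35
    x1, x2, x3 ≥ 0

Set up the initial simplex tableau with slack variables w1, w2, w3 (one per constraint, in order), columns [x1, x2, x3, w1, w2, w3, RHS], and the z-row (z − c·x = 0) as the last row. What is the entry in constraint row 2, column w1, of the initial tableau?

0

Slack w1 belongs to constraint 1; its column is the unit vector e_1, so the entry in row 2 is 0.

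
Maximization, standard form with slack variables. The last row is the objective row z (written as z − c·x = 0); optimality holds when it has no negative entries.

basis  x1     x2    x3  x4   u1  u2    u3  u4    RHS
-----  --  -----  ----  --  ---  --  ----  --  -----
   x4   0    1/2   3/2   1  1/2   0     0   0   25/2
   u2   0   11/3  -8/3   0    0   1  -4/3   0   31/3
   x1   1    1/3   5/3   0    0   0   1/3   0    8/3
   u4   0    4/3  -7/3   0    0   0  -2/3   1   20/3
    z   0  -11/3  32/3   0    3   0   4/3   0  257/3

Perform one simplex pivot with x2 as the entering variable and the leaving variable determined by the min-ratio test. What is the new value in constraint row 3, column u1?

Ratio test on column x2 — row 1: (25/2)/(1/2) = 25; row 2: (31/3)/(11/3) = 31/11; row 3: (8/3)/(1/3) = 8; row 4: (20/3)/(4/3) = 5. Minimum is 31/11 at row 2 (u2 leaves); pivot element 11/3.
Divide row 2 by 11/3; eliminate column x2 from the other rows.
Row 3 update in column u1: 0 − (1/3)·0 = 0.

0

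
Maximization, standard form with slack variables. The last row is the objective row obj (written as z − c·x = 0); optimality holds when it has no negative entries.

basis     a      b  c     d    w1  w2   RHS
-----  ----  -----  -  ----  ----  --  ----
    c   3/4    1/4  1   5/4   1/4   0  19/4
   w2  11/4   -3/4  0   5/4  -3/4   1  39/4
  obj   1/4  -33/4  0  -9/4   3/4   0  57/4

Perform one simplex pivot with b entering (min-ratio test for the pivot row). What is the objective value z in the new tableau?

171

Ratio test on column b — row 1: (19/4)/(1/4) = 19; row 2: entry -3/4 ≤ 0. Minimum is 19 at row 1 (c leaves); pivot element 1/4.
Pivot on row 1; the obj-row RHS becomes 57/4 − (-33/4)·19 = 171.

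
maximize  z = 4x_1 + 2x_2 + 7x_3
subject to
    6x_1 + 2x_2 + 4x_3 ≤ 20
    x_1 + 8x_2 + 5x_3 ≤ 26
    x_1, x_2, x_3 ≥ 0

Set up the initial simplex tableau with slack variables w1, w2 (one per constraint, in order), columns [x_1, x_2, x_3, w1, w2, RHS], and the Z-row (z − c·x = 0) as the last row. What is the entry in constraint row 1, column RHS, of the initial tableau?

The RHS of constraint 1 is b_1 = 20.

20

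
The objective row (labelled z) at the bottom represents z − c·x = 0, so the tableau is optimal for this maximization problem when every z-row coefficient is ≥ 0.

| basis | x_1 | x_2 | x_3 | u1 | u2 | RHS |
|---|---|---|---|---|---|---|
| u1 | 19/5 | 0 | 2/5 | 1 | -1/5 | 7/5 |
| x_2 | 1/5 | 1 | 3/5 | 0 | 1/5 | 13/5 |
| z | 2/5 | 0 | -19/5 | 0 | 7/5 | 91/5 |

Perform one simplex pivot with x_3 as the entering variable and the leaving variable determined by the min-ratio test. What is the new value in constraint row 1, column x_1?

19/2

Ratio test on column x_3 — row 1: (7/5)/(2/5) = 7/2; row 2: (13/5)/(3/5) = 13/3. Minimum is 7/2 at row 1 (u1 leaves); pivot element 2/5.
Divide row 1 by 2/5; eliminate column x_3 from the other rows.
In the new row 1, the x_1 entry is the old entry divided by the pivot: (19/5)/(2/5) = 19/2.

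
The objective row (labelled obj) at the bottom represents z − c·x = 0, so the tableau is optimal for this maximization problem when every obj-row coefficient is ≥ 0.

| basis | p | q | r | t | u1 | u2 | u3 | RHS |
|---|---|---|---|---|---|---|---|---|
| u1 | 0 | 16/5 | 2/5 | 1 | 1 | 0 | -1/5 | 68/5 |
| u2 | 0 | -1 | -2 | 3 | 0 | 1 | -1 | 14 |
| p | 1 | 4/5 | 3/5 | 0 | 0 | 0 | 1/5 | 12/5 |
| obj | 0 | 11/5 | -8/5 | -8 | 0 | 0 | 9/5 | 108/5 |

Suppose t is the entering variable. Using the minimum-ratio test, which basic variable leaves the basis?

u2

Column t entries and ratios — u1: (68/5)/1 = 68/5; u2: 14/3 = 14/3; p: 0 ≤ 0, skip.
Smallest ratio is 14/3 in the row of u2, so u2 leaves.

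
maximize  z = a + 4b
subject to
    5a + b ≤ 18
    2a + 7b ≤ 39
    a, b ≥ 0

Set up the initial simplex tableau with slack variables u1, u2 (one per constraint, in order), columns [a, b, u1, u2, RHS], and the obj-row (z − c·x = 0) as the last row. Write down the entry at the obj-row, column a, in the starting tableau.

The obj-row carries the negated objective coefficients: the a entry is -1.

-1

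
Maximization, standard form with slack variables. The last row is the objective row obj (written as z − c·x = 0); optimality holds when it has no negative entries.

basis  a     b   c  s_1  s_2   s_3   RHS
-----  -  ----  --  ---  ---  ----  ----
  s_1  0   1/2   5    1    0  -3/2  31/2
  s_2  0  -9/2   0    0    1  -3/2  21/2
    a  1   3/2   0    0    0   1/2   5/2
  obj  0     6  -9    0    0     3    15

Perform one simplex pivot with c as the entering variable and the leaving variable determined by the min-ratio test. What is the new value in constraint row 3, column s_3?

1/2

Ratio test on column c — row 1: (31/2)/5 = 31/10; row 2: entry 0 ≤ 0; row 3: entry 0 ≤ 0. Minimum is 31/10 at row 1 (s_1 leaves); pivot element 5.
Divide row 1 by 5; eliminate column c from the other rows.
Row 3 update in column s_3: 1/2 − 0·(-3/10) = 1/2.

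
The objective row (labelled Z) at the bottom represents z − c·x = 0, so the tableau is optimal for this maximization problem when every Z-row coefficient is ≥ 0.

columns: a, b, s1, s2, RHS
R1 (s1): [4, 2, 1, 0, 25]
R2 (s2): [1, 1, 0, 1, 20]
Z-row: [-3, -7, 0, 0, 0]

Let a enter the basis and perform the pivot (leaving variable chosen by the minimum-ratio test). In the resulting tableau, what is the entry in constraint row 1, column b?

Ratio test on column a — row 1: 25/4 = 25/4; row 2: 20/1 = 20. Minimum is 25/4 at row 1 (s1 leaves); pivot element 4.
Divide row 1 by 4; eliminate column a from the other rows.
In the new row 1, the b entry is the old entry divided by the pivot: 2/4 = 1/2.

1/2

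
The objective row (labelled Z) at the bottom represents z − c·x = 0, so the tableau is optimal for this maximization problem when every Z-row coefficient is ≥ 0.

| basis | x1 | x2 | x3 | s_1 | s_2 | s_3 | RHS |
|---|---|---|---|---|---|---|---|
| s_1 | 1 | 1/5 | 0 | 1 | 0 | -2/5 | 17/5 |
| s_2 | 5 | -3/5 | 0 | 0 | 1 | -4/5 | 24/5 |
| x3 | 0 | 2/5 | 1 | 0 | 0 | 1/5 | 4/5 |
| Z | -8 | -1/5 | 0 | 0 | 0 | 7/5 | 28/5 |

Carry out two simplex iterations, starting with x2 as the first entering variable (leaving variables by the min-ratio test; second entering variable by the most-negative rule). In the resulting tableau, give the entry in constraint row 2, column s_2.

1/5

Ratio test on column x2 — row 1: (17/5)/(1/5) = 17; row 2: entry -3/5 ≤ 0; row 3: (4/5)/(2/5) = 2. Minimum is 2 at row 3 (x3 leaves); pivot element 2/5.
Divide row 3 by 2/5; eliminate column x2 from the other rows.
Second iteration: most negative Z-row entry is -8 in column x1, so x1 enters.
Ratio test on column x1 — row 1: 3/1 = 3; row 2: 6/5 = 6/5; row 3: entry 0 ≤ 0. Minimum is 6/5 at row 2 (s_2 leaves); pivot element 5.
Divide row 2 by 5; eliminate column x1 from the other rows.
After both pivots, the entry at constraint row 2, column s_2 is 1/5.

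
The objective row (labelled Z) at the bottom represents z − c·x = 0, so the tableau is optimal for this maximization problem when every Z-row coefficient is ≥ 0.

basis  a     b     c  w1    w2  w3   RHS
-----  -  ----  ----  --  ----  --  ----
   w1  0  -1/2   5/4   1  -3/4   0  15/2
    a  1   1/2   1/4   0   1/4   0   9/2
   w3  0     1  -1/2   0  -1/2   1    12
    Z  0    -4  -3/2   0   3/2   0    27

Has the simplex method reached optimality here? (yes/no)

The Z-row has a negative entry -4 in column b, so it is not optimal.

no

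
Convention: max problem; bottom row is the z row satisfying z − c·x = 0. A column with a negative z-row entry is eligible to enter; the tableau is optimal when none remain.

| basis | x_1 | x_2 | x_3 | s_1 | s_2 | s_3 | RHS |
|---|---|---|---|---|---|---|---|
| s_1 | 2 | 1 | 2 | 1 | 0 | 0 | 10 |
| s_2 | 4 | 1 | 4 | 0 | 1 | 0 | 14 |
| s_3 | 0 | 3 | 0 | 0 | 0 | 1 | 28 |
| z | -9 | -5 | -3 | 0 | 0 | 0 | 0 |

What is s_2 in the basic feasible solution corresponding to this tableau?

s_2 is basic (row 2); its value is the RHS of that row, 14.

14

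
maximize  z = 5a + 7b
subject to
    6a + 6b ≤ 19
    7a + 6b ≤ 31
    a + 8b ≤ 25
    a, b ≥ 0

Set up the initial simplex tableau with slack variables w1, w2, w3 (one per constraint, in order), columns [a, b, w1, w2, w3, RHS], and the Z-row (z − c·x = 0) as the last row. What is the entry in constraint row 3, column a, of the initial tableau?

Constraint 3 has coefficient 1 on a.

1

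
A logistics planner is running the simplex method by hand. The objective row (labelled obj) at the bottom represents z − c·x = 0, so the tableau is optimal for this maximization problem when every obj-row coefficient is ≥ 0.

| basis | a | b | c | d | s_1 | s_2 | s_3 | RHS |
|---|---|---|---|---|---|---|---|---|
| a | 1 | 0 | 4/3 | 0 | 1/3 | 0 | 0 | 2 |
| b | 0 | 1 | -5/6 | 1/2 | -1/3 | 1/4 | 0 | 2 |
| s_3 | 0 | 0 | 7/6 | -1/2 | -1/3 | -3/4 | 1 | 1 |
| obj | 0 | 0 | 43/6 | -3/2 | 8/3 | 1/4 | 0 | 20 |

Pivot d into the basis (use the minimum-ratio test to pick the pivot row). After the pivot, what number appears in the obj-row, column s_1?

Ratio test on column d — row 1: entry 0 ≤ 0; row 2: 2/(1/2) = 4; row 3: entry -1/2 ≤ 0. Minimum is 4 at row 2 (b leaves); pivot element 1/2.
Divide row 2 by 1/2; eliminate column d from the other rows.
obj-row update in column s_1: 8/3 − (-3/2)·(-2/3) = 5/3.

5/3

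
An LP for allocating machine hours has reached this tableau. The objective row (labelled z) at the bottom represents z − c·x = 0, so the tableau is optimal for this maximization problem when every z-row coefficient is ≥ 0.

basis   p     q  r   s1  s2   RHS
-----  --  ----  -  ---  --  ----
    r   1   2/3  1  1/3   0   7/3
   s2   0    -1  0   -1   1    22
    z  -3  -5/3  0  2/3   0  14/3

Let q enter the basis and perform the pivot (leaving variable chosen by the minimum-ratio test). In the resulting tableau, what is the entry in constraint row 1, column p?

3/2

Ratio test on column q — row 1: (7/3)/(2/3) = 7/2; row 2: entry -1 ≤ 0. Minimum is 7/2 at row 1 (r leaves); pivot element 2/3.
Divide row 1 by 2/3; eliminate column q from the other rows.
In the new row 1, the p entry is the old entry divided by the pivot: 1/(2/3) = 3/2.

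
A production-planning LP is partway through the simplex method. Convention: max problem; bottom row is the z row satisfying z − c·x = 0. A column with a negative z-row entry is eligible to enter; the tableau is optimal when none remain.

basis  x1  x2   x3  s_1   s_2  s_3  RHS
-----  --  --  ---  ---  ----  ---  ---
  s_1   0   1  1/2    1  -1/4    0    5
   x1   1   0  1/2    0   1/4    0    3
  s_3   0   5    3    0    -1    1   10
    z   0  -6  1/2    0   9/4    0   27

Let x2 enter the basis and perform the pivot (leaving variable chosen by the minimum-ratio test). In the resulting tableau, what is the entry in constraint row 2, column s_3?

0

Ratio test on column x2 — row 1: 5/1 = 5; row 2: entry 0 ≤ 0; row 3: 10/5 = 2. Minimum is 2 at row 3 (s_3 leaves); pivot element 5.
Divide row 3 by 5; eliminate column x2 from the other rows.
Row 2 update in column s_3: 0 − 0·(1/5) = 0.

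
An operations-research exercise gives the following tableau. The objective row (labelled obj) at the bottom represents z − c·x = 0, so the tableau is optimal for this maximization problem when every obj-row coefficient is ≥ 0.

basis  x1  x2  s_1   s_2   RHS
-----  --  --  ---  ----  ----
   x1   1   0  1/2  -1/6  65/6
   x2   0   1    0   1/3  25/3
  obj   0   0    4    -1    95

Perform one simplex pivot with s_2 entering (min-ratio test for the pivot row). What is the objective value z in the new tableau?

Ratio test on column s_2 — row 1: entry -1/6 ≤ 0; row 2: (25/3)/(1/3) = 25. Minimum is 25 at row 2 (x2 leaves); pivot element 1/3.
Pivot on row 2; the obj-row RHS becomes 95 − (-1)·25 = 120.

120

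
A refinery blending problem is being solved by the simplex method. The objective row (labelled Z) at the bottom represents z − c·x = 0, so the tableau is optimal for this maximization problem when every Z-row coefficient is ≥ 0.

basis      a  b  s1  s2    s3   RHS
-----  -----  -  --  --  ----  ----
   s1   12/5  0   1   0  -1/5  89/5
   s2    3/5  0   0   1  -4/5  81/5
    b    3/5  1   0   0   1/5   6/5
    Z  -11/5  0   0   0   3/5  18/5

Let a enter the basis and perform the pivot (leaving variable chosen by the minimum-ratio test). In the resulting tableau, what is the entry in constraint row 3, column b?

Ratio test on column a — row 1: (89/5)/(12/5) = 89/12; row 2: (81/5)/(3/5) = 27; row 3: (6/5)/(3/5) = 2. Minimum is 2 at row 3 (b leaves); pivot element 3/5.
Divide row 3 by 3/5; eliminate column a from the other rows.
In the new row 3, the b entry is the old entry divided by the pivot: 1/(3/5) = 5/3.

5/3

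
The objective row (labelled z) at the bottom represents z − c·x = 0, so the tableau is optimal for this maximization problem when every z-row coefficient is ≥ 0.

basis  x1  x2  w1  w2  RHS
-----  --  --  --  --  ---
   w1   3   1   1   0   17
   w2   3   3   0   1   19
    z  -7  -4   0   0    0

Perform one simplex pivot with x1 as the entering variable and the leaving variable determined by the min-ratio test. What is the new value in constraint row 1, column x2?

Ratio test on column x1 — row 1: 17/3 = 17/3; row 2: 19/3 = 19/3. Minimum is 17/3 at row 1 (w1 leaves); pivot element 3.
Divide row 1 by 3; eliminate column x1 from the other rows.
In the new row 1, the x2 entry is the old entry divided by the pivot: 1/3 = 1/3.

1/3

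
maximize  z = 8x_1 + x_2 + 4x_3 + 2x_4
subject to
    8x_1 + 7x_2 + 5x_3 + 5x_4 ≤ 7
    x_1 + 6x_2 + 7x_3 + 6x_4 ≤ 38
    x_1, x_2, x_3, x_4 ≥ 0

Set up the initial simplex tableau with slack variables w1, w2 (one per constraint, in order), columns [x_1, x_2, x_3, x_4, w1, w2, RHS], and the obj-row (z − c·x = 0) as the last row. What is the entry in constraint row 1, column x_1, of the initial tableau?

8

Constraint 1 has coefficient 8 on x_1.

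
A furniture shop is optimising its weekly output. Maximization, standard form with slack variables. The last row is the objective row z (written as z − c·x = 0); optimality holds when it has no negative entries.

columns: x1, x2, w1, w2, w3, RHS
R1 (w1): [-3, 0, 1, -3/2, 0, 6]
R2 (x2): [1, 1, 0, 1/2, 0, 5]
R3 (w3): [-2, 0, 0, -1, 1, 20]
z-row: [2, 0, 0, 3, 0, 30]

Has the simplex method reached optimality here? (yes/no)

Every z-row coefficient is ≥ 0, so the tableau is optimal.

yes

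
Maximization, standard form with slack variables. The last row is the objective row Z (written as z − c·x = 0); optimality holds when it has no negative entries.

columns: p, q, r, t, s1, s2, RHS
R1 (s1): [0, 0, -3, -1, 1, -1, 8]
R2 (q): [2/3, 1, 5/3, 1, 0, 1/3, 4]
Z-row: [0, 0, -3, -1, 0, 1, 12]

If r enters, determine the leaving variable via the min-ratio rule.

Column r entries and ratios — s1: -3 ≤ 0, skip; q: 4/(5/3) = 12/5.
Smallest ratio is 12/5 in the row of q, so q leaves.

q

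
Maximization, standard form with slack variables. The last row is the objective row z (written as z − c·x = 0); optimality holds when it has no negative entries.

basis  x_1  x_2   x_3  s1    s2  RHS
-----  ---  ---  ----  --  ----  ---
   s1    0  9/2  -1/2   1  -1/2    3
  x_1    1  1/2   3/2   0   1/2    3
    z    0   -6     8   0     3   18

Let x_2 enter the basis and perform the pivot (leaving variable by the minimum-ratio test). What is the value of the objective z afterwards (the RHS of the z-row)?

22

Ratio test on column x_2 — row 1: 3/(9/2) = 2/3; row 2: 3/(1/2) = 6. Minimum is 2/3 at row 1 (s1 leaves); pivot element 9/2.
Pivot on row 1; the z-row RHS becomes 18 − (-6)·(2/3) = 22.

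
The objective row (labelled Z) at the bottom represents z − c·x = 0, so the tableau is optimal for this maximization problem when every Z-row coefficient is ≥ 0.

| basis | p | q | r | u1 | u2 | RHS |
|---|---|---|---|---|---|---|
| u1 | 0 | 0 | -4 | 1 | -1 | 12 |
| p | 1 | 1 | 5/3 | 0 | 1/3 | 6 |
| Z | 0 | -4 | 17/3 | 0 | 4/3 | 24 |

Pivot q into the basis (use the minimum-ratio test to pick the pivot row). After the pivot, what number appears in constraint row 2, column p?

1

Ratio test on column q — row 1: entry 0 ≤ 0; row 2: 6/1 = 6. Minimum is 6 at row 2 (p leaves); pivot element 1.
Divide row 2 by 1; eliminate column q from the other rows.
In the new row 2, the p entry is the old entry divided by the pivot: 1/1 = 1.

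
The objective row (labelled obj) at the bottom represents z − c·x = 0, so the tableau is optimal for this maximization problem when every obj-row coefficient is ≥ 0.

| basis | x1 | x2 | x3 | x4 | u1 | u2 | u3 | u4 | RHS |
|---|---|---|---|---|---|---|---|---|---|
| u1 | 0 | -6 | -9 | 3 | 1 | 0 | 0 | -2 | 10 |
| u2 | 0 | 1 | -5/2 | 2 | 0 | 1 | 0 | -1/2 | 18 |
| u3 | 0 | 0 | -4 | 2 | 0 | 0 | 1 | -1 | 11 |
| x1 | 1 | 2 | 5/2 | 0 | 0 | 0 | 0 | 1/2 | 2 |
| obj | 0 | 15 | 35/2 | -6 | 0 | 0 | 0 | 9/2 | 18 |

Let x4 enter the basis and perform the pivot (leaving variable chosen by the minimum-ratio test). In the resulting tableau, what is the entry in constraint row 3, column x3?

Ratio test on column x4 — row 1: 10/3 = 10/3; row 2: 18/2 = 9; row 3: 11/2 = 11/2; row 4: entry 0 ≤ 0. Minimum is 10/3 at row 1 (u1 leaves); pivot element 3.
Divide row 1 by 3; eliminate column x4 from the other rows.
Row 3 update in column x3: -4 − 2·(-3) = 2.

2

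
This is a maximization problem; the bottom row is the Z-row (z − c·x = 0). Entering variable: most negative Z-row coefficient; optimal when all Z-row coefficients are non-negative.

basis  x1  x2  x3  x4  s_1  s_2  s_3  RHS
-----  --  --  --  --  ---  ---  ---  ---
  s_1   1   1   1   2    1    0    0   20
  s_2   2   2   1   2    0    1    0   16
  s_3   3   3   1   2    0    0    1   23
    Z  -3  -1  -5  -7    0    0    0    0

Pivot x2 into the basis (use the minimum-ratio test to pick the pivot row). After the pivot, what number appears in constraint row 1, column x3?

2/3

Ratio test on column x2 — row 1: 20/1 = 20; row 2: 16/2 = 8; row 3: 23/3 = 23/3. Minimum is 23/3 at row 3 (s_3 leaves); pivot element 3.
Divide row 3 by 3; eliminate column x2 from the other rows.
Row 1 update in column x3: 1 − 1·(1/3) = 2/3.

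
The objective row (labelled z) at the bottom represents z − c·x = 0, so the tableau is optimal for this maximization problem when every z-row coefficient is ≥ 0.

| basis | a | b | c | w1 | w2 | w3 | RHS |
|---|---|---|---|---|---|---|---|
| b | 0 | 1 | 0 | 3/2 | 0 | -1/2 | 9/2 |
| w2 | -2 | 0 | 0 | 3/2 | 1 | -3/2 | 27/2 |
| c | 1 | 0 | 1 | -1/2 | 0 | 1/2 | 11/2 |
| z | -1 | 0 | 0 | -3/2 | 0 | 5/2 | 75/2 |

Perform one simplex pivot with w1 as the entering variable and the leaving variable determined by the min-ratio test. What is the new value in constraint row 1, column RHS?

3

Ratio test on column w1 — row 1: (9/2)/(3/2) = 3; row 2: (27/2)/(3/2) = 9; row 3: entry -1/2 ≤ 0. Minimum is 3 at row 1 (b leaves); pivot element 3/2.
Divide row 1 by 3/2; eliminate column w1 from the other rows.
In the new row 1, the RHS entry is the old entry divided by the pivot: (9/2)/(3/2) = 3.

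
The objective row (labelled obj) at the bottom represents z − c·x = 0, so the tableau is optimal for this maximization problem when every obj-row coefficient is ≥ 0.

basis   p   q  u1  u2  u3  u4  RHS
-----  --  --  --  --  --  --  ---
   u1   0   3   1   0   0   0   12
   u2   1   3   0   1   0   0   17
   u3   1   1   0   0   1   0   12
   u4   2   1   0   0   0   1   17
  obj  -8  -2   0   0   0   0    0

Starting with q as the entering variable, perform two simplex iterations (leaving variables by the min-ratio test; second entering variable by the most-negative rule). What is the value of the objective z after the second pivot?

Ratio test on column q — row 1: 12/3 = 4; row 2: 17/3 = 17/3; row 3: 12/1 = 12; row 4: 17/1 = 17. Minimum is 4 at row 1 (u1 leaves); pivot element 3.
Pivot on row 1; the obj-row RHS becomes 0 − (-2)·4 = 8.
Next entering variable (most negative obj-row entry -8): p.
Ratio test on column p — row 1: entry 0 ≤ 0; row 2: 5/1 = 5; row 3: 8/1 = 8; row 4: 13/2 = 13/2. Minimum is 5 at row 2 (u2 leaves); pivot element 1.
After the second pivot the obj-row RHS is 8 − (-8)·5 = 48.

48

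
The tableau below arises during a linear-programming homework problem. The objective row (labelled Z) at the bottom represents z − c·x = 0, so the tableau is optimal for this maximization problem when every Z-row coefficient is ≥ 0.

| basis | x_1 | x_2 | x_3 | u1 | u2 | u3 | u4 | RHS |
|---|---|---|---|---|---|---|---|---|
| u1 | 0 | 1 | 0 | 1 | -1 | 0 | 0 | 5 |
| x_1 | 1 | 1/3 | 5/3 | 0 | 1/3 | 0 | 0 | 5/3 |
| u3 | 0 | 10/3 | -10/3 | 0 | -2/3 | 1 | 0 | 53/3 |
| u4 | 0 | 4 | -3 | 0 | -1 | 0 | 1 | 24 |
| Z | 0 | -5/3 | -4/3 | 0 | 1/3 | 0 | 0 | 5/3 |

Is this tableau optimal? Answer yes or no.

The Z-row has a negative entry -5/3 in column x_2, so it is not optimal.

no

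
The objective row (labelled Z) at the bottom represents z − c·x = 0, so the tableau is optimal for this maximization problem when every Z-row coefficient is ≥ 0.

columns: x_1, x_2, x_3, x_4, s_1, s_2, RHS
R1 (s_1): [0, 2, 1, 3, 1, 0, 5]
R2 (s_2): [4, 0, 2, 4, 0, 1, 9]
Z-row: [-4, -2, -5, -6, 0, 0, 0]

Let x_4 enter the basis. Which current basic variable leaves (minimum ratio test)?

Column x_4 entries and ratios — s_1: 5/3 = 5/3; s_2: 9/4 = 9/4.
Smallest ratio is 5/3 in the row of s_1, so s_1 leaves.

s_1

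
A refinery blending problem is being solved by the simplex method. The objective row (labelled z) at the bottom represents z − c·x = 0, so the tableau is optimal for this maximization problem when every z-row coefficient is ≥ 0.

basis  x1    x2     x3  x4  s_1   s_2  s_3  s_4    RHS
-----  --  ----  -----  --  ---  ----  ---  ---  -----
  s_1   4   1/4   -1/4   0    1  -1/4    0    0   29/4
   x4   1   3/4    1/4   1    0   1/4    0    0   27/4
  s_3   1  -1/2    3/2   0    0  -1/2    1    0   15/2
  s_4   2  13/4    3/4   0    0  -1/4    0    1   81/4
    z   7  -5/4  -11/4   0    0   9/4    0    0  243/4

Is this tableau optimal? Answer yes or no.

The z-row has a negative entry -11/4 in column x3, so it is not optimal.

no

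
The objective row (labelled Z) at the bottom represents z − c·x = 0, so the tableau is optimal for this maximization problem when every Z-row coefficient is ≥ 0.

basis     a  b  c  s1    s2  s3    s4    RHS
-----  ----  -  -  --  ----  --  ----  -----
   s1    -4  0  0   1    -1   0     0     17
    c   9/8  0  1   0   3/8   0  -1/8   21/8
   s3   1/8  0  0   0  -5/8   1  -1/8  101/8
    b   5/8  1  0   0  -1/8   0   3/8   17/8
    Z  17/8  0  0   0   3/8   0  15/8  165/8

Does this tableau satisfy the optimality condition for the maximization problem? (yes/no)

Every Z-row coefficient is ≥ 0, so the tableau is optimal.

yes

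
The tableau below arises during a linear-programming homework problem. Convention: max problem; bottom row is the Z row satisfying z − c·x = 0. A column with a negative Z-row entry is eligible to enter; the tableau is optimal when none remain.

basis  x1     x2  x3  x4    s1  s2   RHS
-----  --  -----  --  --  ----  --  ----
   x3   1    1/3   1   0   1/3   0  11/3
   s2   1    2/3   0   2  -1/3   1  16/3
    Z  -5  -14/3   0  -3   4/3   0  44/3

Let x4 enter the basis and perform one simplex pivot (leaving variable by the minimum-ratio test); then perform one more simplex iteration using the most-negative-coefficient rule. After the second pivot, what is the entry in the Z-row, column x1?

2

Ratio test on column x4 — row 1: entry 0 ≤ 0; row 2: (16/3)/2 = 8/3. Minimum is 8/3 at row 2 (s2 leaves); pivot element 2.
Divide row 2 by 2; eliminate column x4 from the other rows.
Second iteration: most negative Z-row entry is -11/3 in column x2, so x2 enters.
Ratio test on column x2 — row 1: (11/3)/(1/3) = 11; row 2: (8/3)/(1/3) = 8. Minimum is 8 at row 2 (x4 leaves); pivot element 1/3.
Divide row 2 by 1/3; eliminate column x2 from the other rows.
After both pivots, the entry at the Z-row, column x1 is 2.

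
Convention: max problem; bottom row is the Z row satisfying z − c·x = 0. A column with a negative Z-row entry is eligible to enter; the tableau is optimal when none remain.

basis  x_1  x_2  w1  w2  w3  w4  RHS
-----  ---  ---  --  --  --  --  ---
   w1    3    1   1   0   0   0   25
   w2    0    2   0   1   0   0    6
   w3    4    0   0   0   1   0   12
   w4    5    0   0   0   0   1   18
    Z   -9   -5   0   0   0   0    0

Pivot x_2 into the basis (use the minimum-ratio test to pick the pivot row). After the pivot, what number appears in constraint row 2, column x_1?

0

Ratio test on column x_2 — row 1: 25/1 = 25; row 2: 6/2 = 3; row 3: entry 0 ≤ 0; row 4: entry 0 ≤ 0. Minimum is 3 at row 2 (w2 leaves); pivot element 2.
Divide row 2 by 2; eliminate column x_2 from the other rows.
In the new row 2, the x_1 entry is the old entry divided by the pivot: 0/2 = 0.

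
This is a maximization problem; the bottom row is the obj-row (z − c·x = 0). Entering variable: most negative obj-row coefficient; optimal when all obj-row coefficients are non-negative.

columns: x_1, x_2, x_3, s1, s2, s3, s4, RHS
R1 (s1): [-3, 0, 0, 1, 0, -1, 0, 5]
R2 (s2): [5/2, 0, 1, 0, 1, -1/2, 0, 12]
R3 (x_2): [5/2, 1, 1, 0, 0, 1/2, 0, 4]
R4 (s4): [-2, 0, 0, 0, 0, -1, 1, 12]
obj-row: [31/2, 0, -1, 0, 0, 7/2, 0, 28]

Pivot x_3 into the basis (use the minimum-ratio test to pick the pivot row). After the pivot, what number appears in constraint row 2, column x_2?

Ratio test on column x_3 — row 1: entry 0 ≤ 0; row 2: 12/1 = 12; row 3: 4/1 = 4; row 4: entry 0 ≤ 0. Minimum is 4 at row 3 (x_2 leaves); pivot element 1.
Divide row 3 by 1; eliminate column x_3 from the other rows.
Row 2 update in column x_2: 0 − 1·1 = -1.

-1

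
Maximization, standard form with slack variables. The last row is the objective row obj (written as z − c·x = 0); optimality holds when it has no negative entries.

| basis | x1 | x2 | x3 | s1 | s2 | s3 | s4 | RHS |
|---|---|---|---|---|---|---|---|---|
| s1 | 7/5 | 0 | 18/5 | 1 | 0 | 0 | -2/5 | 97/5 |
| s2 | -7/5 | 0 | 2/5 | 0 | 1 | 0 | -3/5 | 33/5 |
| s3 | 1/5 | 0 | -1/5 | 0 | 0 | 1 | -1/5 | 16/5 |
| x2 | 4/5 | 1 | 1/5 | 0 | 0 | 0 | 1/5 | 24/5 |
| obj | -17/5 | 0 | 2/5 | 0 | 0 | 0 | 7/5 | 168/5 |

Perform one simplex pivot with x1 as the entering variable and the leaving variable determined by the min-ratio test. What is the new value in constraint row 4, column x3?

1/4

Ratio test on column x1 — row 1: (97/5)/(7/5) = 97/7; row 2: entry -7/5 ≤ 0; row 3: (16/5)/(1/5) = 16; row 4: (24/5)/(4/5) = 6. Minimum is 6 at row 4 (x2 leaves); pivot element 4/5.
Divide row 4 by 4/5; eliminate column x1 from the other rows.
In the new row 4, the x3 entry is the old entry divided by the pivot: (1/5)/(4/5) = 1/4.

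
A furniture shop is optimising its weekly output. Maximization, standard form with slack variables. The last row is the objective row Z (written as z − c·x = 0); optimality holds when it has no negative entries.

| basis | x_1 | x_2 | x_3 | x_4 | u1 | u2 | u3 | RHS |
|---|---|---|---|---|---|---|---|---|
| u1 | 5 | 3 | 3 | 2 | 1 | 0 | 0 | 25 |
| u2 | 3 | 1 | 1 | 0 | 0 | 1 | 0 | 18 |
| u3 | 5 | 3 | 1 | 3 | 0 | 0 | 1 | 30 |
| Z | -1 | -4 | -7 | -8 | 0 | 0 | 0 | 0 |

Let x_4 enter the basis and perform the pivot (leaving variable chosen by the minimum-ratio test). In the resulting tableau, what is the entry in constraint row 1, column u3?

Ratio test on column x_4 — row 1: 25/2 = 25/2; row 2: entry 0 ≤ 0; row 3: 30/3 = 10. Minimum is 10 at row 3 (u3 leaves); pivot element 3.
Divide row 3 by 3; eliminate column x_4 from the other rows.
Row 1 update in column u3: 0 − 2·(1/3) = -2/3.

-2/3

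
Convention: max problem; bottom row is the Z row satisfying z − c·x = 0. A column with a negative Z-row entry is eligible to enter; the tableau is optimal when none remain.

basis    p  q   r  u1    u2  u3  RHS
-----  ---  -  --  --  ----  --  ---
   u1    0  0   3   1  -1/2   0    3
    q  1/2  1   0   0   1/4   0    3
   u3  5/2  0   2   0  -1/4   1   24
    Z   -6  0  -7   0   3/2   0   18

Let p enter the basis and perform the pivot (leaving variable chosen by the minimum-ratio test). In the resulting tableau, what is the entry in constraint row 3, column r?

Ratio test on column p — row 1: entry 0 ≤ 0; row 2: 3/(1/2) = 6; row 3: 24/(5/2) = 48/5. Minimum is 6 at row 2 (q leaves); pivot element 1/2.
Divide row 2 by 1/2; eliminate column p from the other rows.
Row 3 update in column r: 2 − (5/2)·0 = 2.

2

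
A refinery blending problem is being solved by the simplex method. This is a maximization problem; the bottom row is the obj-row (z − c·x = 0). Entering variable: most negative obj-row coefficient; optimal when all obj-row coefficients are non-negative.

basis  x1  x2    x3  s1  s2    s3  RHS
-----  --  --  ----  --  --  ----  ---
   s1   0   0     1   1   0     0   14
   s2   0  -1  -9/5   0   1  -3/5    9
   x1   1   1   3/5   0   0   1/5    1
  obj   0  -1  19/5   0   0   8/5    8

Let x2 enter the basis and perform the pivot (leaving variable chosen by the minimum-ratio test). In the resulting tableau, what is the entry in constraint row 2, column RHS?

10

Ratio test on column x2 — row 1: entry 0 ≤ 0; row 2: entry -1 ≤ 0; row 3: 1/1 = 1. Minimum is 1 at row 3 (x1 leaves); pivot element 1.
Divide row 3 by 1; eliminate column x2 from the other rows.
Row 2 update in column RHS: 9 − (-1)·1 = 10.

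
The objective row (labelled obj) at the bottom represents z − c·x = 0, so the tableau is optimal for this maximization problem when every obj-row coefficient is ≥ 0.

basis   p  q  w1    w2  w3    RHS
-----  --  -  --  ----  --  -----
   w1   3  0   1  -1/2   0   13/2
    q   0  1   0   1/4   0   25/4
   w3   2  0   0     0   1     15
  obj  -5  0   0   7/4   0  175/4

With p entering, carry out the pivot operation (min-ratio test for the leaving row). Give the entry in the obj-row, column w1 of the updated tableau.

Ratio test on column p — row 1: (13/2)/3 = 13/6; row 2: entry 0 ≤ 0; row 3: 15/2 = 15/2. Minimum is 13/6 at row 1 (w1 leaves); pivot element 3.
Divide row 1 by 3; eliminate column p from the other rows.
obj-row update in column w1: 0 − (-5)·(1/3) = 5/3.

5/3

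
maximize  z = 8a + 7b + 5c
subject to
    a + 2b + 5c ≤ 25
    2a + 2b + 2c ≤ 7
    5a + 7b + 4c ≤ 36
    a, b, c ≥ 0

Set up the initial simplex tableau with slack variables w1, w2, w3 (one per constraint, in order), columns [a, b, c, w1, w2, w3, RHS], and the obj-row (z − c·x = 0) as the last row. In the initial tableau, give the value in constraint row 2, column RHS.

The RHS of constraint 2 is b_2 = 7.

7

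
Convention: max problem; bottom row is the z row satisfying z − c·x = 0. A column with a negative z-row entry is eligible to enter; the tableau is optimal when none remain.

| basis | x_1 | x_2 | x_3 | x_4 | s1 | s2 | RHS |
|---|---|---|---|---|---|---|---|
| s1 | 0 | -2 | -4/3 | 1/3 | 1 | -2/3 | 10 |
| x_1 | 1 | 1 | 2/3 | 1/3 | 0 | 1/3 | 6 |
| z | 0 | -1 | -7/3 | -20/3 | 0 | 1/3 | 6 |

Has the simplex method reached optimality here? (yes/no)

no

The z-row has a negative entry -20/3 in column x_4, so it is not optimal.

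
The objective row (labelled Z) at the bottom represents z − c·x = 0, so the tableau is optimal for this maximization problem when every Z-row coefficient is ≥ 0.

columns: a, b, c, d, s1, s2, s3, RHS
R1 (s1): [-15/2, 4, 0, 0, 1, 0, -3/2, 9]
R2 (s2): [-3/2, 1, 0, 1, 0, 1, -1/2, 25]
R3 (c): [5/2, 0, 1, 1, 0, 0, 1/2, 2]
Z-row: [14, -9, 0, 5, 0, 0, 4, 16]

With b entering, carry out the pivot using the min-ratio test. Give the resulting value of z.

145/4

Ratio test on column b — row 1: 9/4 = 9/4; row 2: 25/1 = 25; row 3: entry 0 ≤ 0. Minimum is 9/4 at row 1 (s1 leaves); pivot element 4.
Pivot on row 1; the Z-row RHS becomes 16 − (-9)·(9/4) = 145/4.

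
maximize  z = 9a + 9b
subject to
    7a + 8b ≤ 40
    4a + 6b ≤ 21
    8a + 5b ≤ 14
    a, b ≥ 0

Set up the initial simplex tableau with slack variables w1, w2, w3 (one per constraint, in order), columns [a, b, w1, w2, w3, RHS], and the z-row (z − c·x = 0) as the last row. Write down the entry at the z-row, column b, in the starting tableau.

The z-row carries the negated objective coefficients: the b entry is -9.

-9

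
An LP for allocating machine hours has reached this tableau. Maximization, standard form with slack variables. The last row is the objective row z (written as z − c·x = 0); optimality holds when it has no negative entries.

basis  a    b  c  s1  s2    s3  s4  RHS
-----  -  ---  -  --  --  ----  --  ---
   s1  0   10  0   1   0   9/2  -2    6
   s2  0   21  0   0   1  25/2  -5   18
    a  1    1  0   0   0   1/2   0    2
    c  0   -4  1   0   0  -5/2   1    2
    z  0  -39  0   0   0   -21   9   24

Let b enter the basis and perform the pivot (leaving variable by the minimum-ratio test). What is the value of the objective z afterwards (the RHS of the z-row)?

237/5

Ratio test on column b — row 1: 6/10 = 3/5; row 2: 18/21 = 6/7; row 3: 2/1 = 2; row 4: entry -4 ≤ 0. Minimum is 3/5 at row 1 (s1 leaves); pivot element 10.
Pivot on row 1; the z-row RHS becomes 24 − (-39)·(3/5) = 237/5.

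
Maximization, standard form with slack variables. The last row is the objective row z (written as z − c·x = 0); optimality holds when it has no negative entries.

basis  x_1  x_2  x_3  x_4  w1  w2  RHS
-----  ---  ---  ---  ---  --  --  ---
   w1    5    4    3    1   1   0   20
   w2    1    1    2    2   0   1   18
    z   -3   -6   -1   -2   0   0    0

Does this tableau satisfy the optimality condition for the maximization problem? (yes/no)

no

The z-row has a negative entry -6 in column x_2, so it is not optimal.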